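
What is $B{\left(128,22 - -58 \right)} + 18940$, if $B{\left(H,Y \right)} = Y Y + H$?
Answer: $25468$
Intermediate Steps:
$B{\left(H,Y \right)} = H + Y^{2}$ ($B{\left(H,Y \right)} = Y^{2} + H = H + Y^{2}$)
$B{\left(128,22 - -58 \right)} + 18940 = \left(128 + \left(22 - -58\right)^{2}\right) + 18940 = \left(128 + \left(22 + 58\right)^{2}\right) + 18940 = \left(128 + 80^{2}\right) + 18940 = \left(128 + 6400\right) + 18940 = 6528 + 18940 = 25468$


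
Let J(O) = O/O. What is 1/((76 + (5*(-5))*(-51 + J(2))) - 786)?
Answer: 1/540 ≈ 0.0018519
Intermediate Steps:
J(O) = 1
1/((76 + (5*(-5))*(-51 + J(2))) - 786) = 1/((76 + (5*(-5))*(-51 + 1)) - 786) = 1/((76 - 25*(-50)) - 786) = 1/((76 + 1250) - 786) = 1/(1326 - 786) = 1/540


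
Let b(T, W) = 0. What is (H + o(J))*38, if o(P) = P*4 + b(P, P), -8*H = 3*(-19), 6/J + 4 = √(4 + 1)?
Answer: -2679/44 - 912*√5/11 ≈ -246.28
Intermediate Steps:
J = 6/(-4 + √5) (J = 6/(-4 + √(4 + 1)) = 6/(-4 + √5) ≈ -3.4015)
H = 57/8 (H = -3*(-19)/8 = -⅛*(-57) = 57/8 ≈ 7.1250)
o(P) = 4*P (o(P) = P*4 + 0 = 4*P + 0 = 4*P)
(H + o(J))*38 = (57/8 + 4*(-24/11 - 6*√5/11))*38 = (57/8 + (-96/11 - 24*√5/11))*38 = (-141/88 - 24*√5/11)*38 = -2679/44 - 912*√5/11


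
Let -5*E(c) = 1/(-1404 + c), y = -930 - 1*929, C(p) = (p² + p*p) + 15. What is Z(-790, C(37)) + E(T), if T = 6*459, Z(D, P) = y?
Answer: -12548251/6750 ≈ -1859.0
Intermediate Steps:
C(p) = 15 + 2*p² (C(p) = (p² + p²) + 15 = 2*p² + 15 = 15 + 2*p²)
y = -1859 (y = -930 - 929 = -1859)
Z(D, P) = -1859
T = 2754
E(c) = -1/(5*(-1404 + c))
Z(-790, C(37)) + E(T) = -1859 - 1/(-7020 + 5*2754) = -1859 - 1/(-7020 + 13770) = -1859 - 1/6750 = -12548251/6750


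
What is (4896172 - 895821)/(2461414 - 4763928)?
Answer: -4000351/2302514 ≈ -1.7374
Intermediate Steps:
(4896172 - 895821)/(2461414 - 4763928) = 4000351/(-2302514) = 4000351*(-1/2302514) = -4000351/2302514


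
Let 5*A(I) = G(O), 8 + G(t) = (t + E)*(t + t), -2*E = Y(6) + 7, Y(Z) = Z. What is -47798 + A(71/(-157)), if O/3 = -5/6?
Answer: -238953/5 ≈ -47791.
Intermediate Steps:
O = -5/2 (O = 3*(-5/6) = 3*(-5*⅙) = 3*(-⅚) = -5/2 ≈ -2.5000)
E = -13/2 (E = -(6 + 7)/2 = -½*13 = -13/2 ≈ -6.5000)
G(t) = -8 + 2*t*(-13/2 + t) (G(t) = -8 + (t - 13/2)*(t + t) = -8 + (-13/2 + t)*(2*t) = -8 + 2*t*(-13/2 + t))
A(I) = 37/5 (A(I) = (-8 - 13*(-5/2) + 2*(-5/2)²)/5 = (-8 + 65/2 + 2*(25/4))/5 = (-8 + 65/2 + 25/2)/5 = (⅕)*37 = 37/5)
-47798 + A(71/(-157)) = -47798 + 37/5 = -238953/5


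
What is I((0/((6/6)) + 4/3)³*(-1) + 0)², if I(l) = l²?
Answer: 16777216/531441 ≈ 31.569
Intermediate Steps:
I((0/((6/6)) + 4/3)³*(-1) + 0)² = (((0/((6/6)) + 4/3)³*(-1) + 0)²)² = (((0/((6*(⅙))) + 4*(⅓))³*(-1) + 0)²)² = (((0/1 + 4/3)³*(-1) + 0)²)² = (((0*1 + 4/3)³*(-1) + 0)²)² = (((0 + 4/3)³*(-1) + 0)²)² = (((4/3)³*(-1) + 0)²)² = (((64/27)*(-1) + 0)²)² = ((-64/27 + 0)²)² = ((-64/27)²)² = (4096/729)² = 16777216/531441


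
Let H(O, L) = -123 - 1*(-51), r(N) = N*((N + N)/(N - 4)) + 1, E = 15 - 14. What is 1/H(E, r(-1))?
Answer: -1/72 ≈ -0.013889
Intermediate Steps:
E = 1
r(N) = 1 + 2*N**2/(-4 + N) (r(N) = N*((2*N)/(-4 + N)) + 1 = N*(2*N/(-4 + N)) + 1 = 2*N**2/(-4 + N) + 1 = 1 + 2*N**2/(-4 + N))
H(O, L) = -72 (H(O, L) = -123 + 51 = -72)
1/H(E, r(-1)) = 1/(-72) = -1/72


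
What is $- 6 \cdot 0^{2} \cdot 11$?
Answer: $0$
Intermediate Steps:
$- 6 \cdot 0^{2} \cdot 11 = \left(-6\right) 0 \cdot 11 = 0 \cdot 11 = 0$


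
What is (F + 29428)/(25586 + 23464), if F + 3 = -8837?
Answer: 10294/24525 ≈ 0.41973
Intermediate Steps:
F = -8840 (F = -3 - 8837 = -8840)
(F + 29428)/(25586 + 23464) = (-8840 + 29428)/(25586 + 23464) = 20588/49050 = 20588*(1/49050) = 10294/24525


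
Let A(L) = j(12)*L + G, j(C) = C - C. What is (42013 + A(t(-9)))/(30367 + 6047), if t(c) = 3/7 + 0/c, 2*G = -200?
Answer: 4657/4046 ≈ 1.1510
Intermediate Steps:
G = -100 (G = (½)*(-200) = -100)
j(C) = 0
t(c) = 3/7 (t(c) = 3*(⅐) + 0 = 3/7 + 0 = 3/7)
A(L) = -100 (A(L) = 0*L - 100 = 0 - 100 = -100)
(42013 + A(t(-9)))/(30367 + 6047) = (42013 - 100)/(30367 + 6047) = 41913/36414 = 41913*(1/36414) = 4657/4046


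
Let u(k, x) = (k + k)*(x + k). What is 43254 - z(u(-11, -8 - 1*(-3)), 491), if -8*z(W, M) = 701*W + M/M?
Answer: 592785/8 ≈ 74098.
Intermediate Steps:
u(k, x) = 2*k*(k + x) (u(k, x) = (2*k)*(k + x) = 2*k*(k + x))
z(W, M) = -⅛ - 701*W/8 (z(W, M) = -(701*W + M/M)/8 = -(701*W + 1)/8 = -(1 + 701*W)/8 = -⅛ - 701*W/8)
43254 - z(u(-11, -8 - 1*(-3)), 491) = 43254 - (-⅛ - 701*(-11)*(-11 + (-8 - 1*(-3)))/4) = 43254 - (-⅛ - 701*(-11)*(-11 + (-8 + 3))/4) = 43254 - (-⅛ - 701*(-11)*(-11 - 5)/4) = 43254 - (-⅛ - 701*(-11)*(-16)/4) = 43254 - (-⅛ - 701/8*352) = 43254 - (-⅛ - 30844) = 43254 - 1*(-246753/8) = 43254 + 246753/8 = 592785/8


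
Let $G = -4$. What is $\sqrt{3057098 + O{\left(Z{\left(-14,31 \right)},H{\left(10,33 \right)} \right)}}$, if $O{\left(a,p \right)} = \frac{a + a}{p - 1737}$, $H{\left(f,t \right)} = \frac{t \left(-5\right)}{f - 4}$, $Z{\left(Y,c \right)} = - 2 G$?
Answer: $\frac{3 \sqrt{4230290255610}}{3529} \approx 1748.5$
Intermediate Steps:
$Z{\left(Y,c \right)} = 8$ ($Z{\left(Y,c \right)} = \left(-2\right) \left(-4\right) = 8$)
$H{\left(f,t \right)} = - \frac{5 t}{-4 + f}$ ($H{\left(f,t \right)} = \frac{\left(-5\right) t}{-4 + f} = - \frac{5 t}{-4 + f}$)
$O{\left(a,p \right)} = \frac{2 a}{-1737 + p}$
$\sqrt{3057098 + O{\left(Z{\left(-14,31 \right)},H{\left(10,33 \right)} \right)}} = \sqrt{3057098 + 2 \cdot 8 \frac{1}{-1737 - \frac{165}{-4 + 10}}} = \sqrt{3057098 + 2 \cdot 8 \frac{1}{-1737 - \frac{165}{6}}} = \sqrt{3057098 + 2 \cdot 8 \frac{1}{-1737 - 165 \cdot \frac{1}{6}}} = \sqrt{3057098 + 2 \cdot 8 \frac{1}{-1737 - \frac{55}{2}}} = \sqrt{3057098 + 2 \cdot 8 \frac{1}{- \frac{3529}{2}}} = \sqrt{3057098 + 2 \cdot 8 \left(- \frac{2}{3529}\right)} = \sqrt{3057098 - \frac{32}{3529}} = \sqrt{\frac{10788498810}{3529}} = \frac{3 \sqrt{4230290255610}}{3529}$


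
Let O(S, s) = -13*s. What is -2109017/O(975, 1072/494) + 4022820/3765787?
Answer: 150902223457721/2018461832 ≈ 74761.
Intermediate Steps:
-2109017/O(975, 1072/494) + 4022820/3765787 = -2109017/((-13936/494)) + 4022820/3765787 = -2109017/((-13936/494)) + 4022820*(1/3765787) = -2109017/((-13*536/247)) + 4022820/3765787 = -2109017/(-536/19) + 4022820/3765787 = -2109017*(-19/536) + 4022820/3765787 = 40071323/536 + 4022820/3765787 = 150902223457721/2018461832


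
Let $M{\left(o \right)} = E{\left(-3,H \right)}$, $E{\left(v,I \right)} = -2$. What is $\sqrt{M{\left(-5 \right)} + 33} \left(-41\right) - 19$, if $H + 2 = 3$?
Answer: $-19 - 41 \sqrt{31} \approx -247.28$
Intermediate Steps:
$H = 1$ ($H = -2 + 3 = 1$)
$M{\left(o \right)} = -2$
$\sqrt{M{\left(-5 \right)} + 33} \left(-41\right) - 19 = \sqrt{-2 + 33} \left(-41\right) - 19 = \sqrt{31} \left(-41\right) - 19 = - 41 \sqrt{31} - 19 = -19 - 41 \sqrt{31}$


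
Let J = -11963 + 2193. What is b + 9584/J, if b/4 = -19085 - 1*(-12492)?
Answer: -128832012/4885 ≈ -26373.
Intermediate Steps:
b = -26372 (b = 4*(-19085 - 1*(-12492)) = 4*(-19085 + 12492) = 4*(-6593) = -26372)
J = -9770
b + 9584/J = -26372 + 9584/(-9770) = -26372 + 9584*(-1/9770) = -26372 - 4792/4885 = -128832012/4885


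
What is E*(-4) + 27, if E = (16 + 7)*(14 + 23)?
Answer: -3377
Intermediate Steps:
E = 851 (E = 23*37 = 851)
E*(-4) + 27 = 851*(-4) + 27 = -3404 + 27 = -3377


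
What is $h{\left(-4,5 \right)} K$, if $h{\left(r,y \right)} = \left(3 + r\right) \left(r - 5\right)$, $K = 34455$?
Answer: $310095$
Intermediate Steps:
$h{\left(r,y \right)} = \left(-5 + r\right) \left(3 + r\right)$ ($h{\left(r,y \right)} = \left(3 + r\right) \left(-5 + r\right) = \left(-5 + r\right) \left(3 + r\right)$)
$h{\left(-4,5 \right)} K = \left(-15 + \left(-4\right)^{2} - -8\right) 34455 = \left(-15 + 16 + 8\right) 34455 = 9 \cdot 34455 = 310095$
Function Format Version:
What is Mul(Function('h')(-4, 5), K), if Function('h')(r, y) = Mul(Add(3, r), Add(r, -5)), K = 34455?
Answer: 310095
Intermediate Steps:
Function('h')(r, y) = Mul(Add(-5, r), Add(3, r)) (Function('h')(r, y) = Mul(Add(3, r), Add(-5, r)) = Mul(Add(-5, r), Add(3, r)))
Mul(Function('h')(-4, 5), K) = Mul(Add(-15, Pow(-4, 2), Mul(-2, -4)), 34455) = Mul(Add(-15, 16, 8), 34455) = Mul(9, 34455) = 310095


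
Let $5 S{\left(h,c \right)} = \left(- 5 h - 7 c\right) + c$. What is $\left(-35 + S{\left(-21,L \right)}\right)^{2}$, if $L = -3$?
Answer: $\frac{2704}{25} \approx 108.16$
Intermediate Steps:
$S{\left(h,c \right)} = - h - \frac{6 c}{5}$ ($S{\left(h,c \right)} = \frac{\left(- 5 h - 7 c\right) + c}{5} = \frac{\left(- 7 c - 5 h\right) + c}{5} = \frac{- 6 c - 5 h}{5} = - h - \frac{6 c}{5}$)
$\left(-35 + S{\left(-21,L \right)}\right)^{2} = \left(-35 - - \frac{123}{5}\right)^{2} = \left(-35 + \left(21 + \frac{18}{5}\right)\right)^{2} = \left(-35 + \frac{123}{5}\right)^{2} = \left(- \frac{52}{5}\right)^{2} = \frac{2704}{25}$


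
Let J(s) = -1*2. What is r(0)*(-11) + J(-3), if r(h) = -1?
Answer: 9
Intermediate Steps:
J(s) = -2
r(0)*(-11) + J(-3) = -1*(-11) - 2 = 11 - 2 = 9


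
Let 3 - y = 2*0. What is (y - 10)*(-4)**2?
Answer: -112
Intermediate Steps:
y = 3 (y = 3 - 2*0 = 3 - 1*0 = 3 + 0 = 3)
(y - 10)*(-4)**2 = (3 - 10)*(-4)**2 = -7*16 = -112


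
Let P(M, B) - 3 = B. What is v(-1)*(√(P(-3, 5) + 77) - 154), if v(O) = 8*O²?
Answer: -1232 + 8*√85 ≈ -1158.2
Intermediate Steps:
P(M, B) = 3 + B
v(-1)*(√(P(-3, 5) + 77) - 154) = (8*(-1)²)*(√((3 + 5) + 77) - 154) = (8*1)*(√(8 + 77) - 154) = 8*(√85 - 154) = 8*(-154 + √85) = -1232 + 8*√85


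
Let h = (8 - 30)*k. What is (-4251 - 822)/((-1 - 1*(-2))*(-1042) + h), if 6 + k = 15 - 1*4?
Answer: 1691/384 ≈ 4.4036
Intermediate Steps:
k = 5 (k = -6 + (15 - 1*4) = -6 + (15 - 4) = -6 + 11 = 5)
h = -110 (h = (8 - 30)*5 = -22*5 = -110)
(-4251 - 822)/((-1 - 1*(-2))*(-1042) + h) = (-4251 - 822)/((-1 - 1*(-2))*(-1042) - 110) = -5073/((-1 + 2)*(-1042) - 110) = -5073/(1*(-1042) - 110) = -5073/(-1042 - 110) = -5073/(-1152) = -5073*(-1/1152) = 1691/384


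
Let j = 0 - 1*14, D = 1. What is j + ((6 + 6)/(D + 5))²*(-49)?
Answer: -210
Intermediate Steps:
j = -14 (j = 0 - 14 = -14)
j + ((6 + 6)/(D + 5))²*(-49) = -14 + ((6 + 6)/(1 + 5))²*(-49) = -14 + (12/6)²*(-49) = -14 + (12*(⅙))²*(-49) = -14 + 2²*(-49) = -14 + 4*(-49) = -14 - 196 = -210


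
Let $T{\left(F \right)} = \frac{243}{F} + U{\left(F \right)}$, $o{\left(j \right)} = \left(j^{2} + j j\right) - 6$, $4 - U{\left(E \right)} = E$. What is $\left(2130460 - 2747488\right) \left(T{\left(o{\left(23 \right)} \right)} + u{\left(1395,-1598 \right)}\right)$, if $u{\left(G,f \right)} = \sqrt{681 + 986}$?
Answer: $\frac{170030241021}{263} - 617028 \sqrt{1667} \approx 6.2131 \cdot 10^{8}$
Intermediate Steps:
$U{\left(E \right)} = 4 - E$
$u{\left(G,f \right)} = \sqrt{1667}$
$o{\left(j \right)} = -6 + 2 j^{2}$ ($o{\left(j \right)} = \left(j^{2} + j^{2}\right) - 6 = 2 j^{2} - 6 = -6 + 2 j^{2}$)
$T{\left(F \right)} = 4 - F + \frac{243}{F}$ ($T{\left(F \right)} = \frac{243}{F} - \left(-4 + F\right) = 4 - F + \frac{243}{F}$)
$\left(2130460 - 2747488\right) \left(T{\left(o{\left(23 \right)} \right)} + u{\left(1395,-1598 \right)}\right) = \left(2130460 - 2747488\right) \left(\left(4 - \left(-6 + 2 \cdot 23^{2}\right) + \frac{243}{-6 + 2 \cdot 23^{2}}\right) + \sqrt{1667}\right) = - 617028 \left(\left(4 - \left(-6 + 2 \cdot 529\right) + \frac{243}{-6 + 2 \cdot 529}\right) + \sqrt{1667}\right) = - 617028 \left(\left(4 - \left(-6 + 1058\right) + \frac{243}{-6 + 1058}\right) + \sqrt{1667}\right) = - 617028 \left(\left(4 - 1052 + \frac{243}{1052}\right) + \sqrt{1667}\right) = - 617028 \left(- \frac{1102253}{1052} + \sqrt{1667}\right) = \frac{170030241021}{263} - 617028 \sqrt{1667}$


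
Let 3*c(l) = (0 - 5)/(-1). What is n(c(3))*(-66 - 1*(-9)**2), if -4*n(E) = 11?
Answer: 1617/4 ≈ 404.25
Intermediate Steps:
c(l) = 5/3 (c(l) = ((0 - 5)/(-1))/3 = (-5*(-1))/3 = (1/3)*5 = 5/3)
n(E) = -11/4 (n(E) = -1/4*11 = -11/4)
n(c(3))*(-66 - 1*(-9)**2) = -11*(-66 - 1*(-9)**2)/4 = -11*(-66 - 1*81)/4 = -11*(-66 - 81)/4 = -11/4*(-147) = 1617/4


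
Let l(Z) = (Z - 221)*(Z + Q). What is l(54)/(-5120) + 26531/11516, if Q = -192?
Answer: -16194877/7370240 ≈ -2.1973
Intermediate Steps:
l(Z) = (-221 + Z)*(-192 + Z) (l(Z) = (Z - 221)*(Z - 192) = (-221 + Z)*(-192 + Z))
l(54)/(-5120) + 26531/11516 = (42432 + 54**2 - 413*54)/(-5120) + 26531/11516 = (42432 + 2916 - 22302)*(-1/5120) + 26531*(1/11516) = 23046*(-1/5120) + 26531/11516 = -11523/2560 + 26531/11516 = -16194877/7370240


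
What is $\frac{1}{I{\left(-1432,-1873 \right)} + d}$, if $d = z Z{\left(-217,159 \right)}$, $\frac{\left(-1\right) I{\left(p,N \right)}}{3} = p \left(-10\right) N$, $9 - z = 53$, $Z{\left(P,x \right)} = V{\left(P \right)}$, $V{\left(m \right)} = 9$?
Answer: $\frac{1}{80463684} \approx 1.2428 \cdot 10^{-8}$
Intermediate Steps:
$Z{\left(P,x \right)} = 9$
$z = -44$ ($z = 9 - 53 = -44$)
$I{\left(p,N \right)} = 30 N p$ ($I{\left(p,N \right)} = - 3 p \left(-10\right) N = - 3 - 10 p N = - 3 \left(- 10 N p\right) = 30 N p$)
$d = -396$ ($d = \left(-44\right) 9 = -396$)
$\frac{1}{I{\left(-1432,-1873 \right)} + d} = \frac{1}{30 \left(-1873\right) \left(-1432\right) - 396} = \frac{1}{80464080 - 396} = \frac{1}{80463684}$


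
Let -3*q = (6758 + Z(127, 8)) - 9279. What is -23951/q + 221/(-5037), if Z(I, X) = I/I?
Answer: -13425203/470120 ≈ -28.557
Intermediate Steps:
Z(I, X) = 1
q = 840 (q = -((6758 + 1) - 9279)/3 = -(6759 - 9279)/3 = -⅓*(-2520) = 840)
-23951/q + 221/(-5037) = -23951/840 + 221/(-5037) = -23951*1/840 + 221*(-1/5037) = -23951/840 - 221/5037 = -13425203/470120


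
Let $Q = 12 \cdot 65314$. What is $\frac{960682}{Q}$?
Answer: $\frac{480341}{391884} \approx 1.2257$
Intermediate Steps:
$Q = 783768$
$\frac{960682}{Q} = \frac{960682}{783768} = 960682 \cdot \frac{1}{783768} = \frac{480341}{391884}$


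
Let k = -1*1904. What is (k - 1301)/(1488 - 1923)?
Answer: 641/87 ≈ 7.3678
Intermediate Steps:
k = -1904
(k - 1301)/(1488 - 1923) = (-1904 - 1301)/(1488 - 1923) = -3205/(-435) = -3205*(-1/435) = 641/87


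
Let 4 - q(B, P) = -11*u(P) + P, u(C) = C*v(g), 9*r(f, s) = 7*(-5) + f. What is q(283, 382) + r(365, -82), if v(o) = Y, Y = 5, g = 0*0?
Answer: 62006/3 ≈ 20669.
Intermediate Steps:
g = 0
v(o) = 5
r(f, s) = -35/9 + f/9 (r(f, s) = (7*(-5) + f)/9 = (-35 + f)/9 = -35/9 + f/9)
u(C) = 5*C (u(C) = C*5 = 5*C)
q(B, P) = 4 + 54*P (q(B, P) = 4 - (-55*P + P) = 4 - (-54)*P = 4 + 54*P)
q(283, 382) + r(365, -82) = (4 + 54*382) + (-35/9 + (⅑)*365) = (4 + 20628) + (-35/9 + 365/9) = 20632 + 110/3 = 62006/3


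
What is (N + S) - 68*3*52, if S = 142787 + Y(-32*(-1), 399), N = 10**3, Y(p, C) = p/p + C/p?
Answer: 4262159/32 ≈ 1.3319e+5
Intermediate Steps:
Y(p, C) = 1 + C/p
N = 1000
S = 4569615/32 (S = 142787 + (399 - 32*(-1))/((-32*(-1))) = 142787 + (399 + 32)/32 = 142787 + (1/32)*431 = 142787 + 431/32 = 4569615/32 ≈ 1.4280e+5)
(N + S) - 68*3*52 = (1000 + 4569615/32) - 68*3*52 = 4601615/32 - 204*52 = 4601615/32 - 10608 = 4262159/32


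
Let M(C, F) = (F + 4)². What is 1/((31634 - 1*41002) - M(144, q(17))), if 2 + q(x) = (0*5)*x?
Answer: -1/9372 ≈ -0.00010670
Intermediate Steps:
q(x) = -2 (q(x) = -2 + (0*5)*x = -2 + 0*x = -2 + 0 = -2)
M(C, F) = (4 + F)²
1/((31634 - 1*41002) - M(144, q(17))) = 1/((31634 - 1*41002) - (4 - 2)²) = 1/((31634 - 41002) - 1*2²) = 1/(-9368 - 1*4) = 1/(-9368 - 4) = 1/(-9372) = -1/9372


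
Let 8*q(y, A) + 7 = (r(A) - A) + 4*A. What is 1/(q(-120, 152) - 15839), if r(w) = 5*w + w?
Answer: -8/125351 ≈ -6.3821e-5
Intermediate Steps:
r(w) = 6*w
q(y, A) = -7/8 + 9*A/8 (q(y, A) = -7/8 + ((6*A - A) + 4*A)/8 = -7/8 + (5*A + 4*A)/8 = -7/8 + (9*A)/8 = -7/8 + 9*A/8)
1/(q(-120, 152) - 15839) = 1/((-7/8 + (9/8)*152) - 15839) = 1/((-7/8 + 171) - 15839) = 1/(1361/8 - 15839) = 1/(-125351/8) = -8/125351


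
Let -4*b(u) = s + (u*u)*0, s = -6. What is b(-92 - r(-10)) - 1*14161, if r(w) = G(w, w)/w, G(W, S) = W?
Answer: -28319/2 ≈ -14160.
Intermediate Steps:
r(w) = 1 (r(w) = w/w = 1)
b(u) = 3/2 (b(u) = -(-6 + (u*u)*0)/4 = -(-6 + u²*0)/4 = -(-6 + 0)/4 = -¼*(-6) = 3/2)
b(-92 - r(-10)) - 1*14161 = 3/2 - 1*14161 = 3/2 - 14161 = -28319/2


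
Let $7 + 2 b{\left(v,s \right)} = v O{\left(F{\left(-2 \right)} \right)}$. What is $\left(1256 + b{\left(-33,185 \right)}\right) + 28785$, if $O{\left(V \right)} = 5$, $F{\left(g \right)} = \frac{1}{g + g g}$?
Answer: $29955$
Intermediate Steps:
$F{\left(g \right)} = \frac{1}{g + g^{2}}$
$b{\left(v,s \right)} = - \frac{7}{2} + \frac{5 v}{2}$ ($b{\left(v,s \right)} = - \frac{7}{2} + \frac{v 5}{2} = - \frac{7}{2} + \frac{5 v}{2}$)
$\left(1256 + b{\left(-33,185 \right)}\right) + 28785 = \left(1256 + \left(- \frac{7}{2} + \frac{5}{2} \left(-33\right)\right)\right) + 28785 = \left(1256 - 86\right) + 28785 = 1170 + 28785 = 29955$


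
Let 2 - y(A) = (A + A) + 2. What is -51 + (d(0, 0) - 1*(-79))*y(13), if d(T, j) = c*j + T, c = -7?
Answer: -2105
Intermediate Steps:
d(T, j) = T - 7*j (d(T, j) = -7*j + T = T - 7*j)
y(A) = -2*A (y(A) = 2 - ((A + A) + 2) = 2 - (2*A + 2) = 2 - (2 + 2*A) = 2 + (-2 - 2*A) = -2*A)
-51 + (d(0, 0) - 1*(-79))*y(13) = -51 + ((0 - 7*0) - 1*(-79))*(-2*13) = -51 + ((0 + 0) + 79)*(-26) = -51 + (0 + 79)*(-26) = -51 + 79*(-26) = -51 - 2054 = -2105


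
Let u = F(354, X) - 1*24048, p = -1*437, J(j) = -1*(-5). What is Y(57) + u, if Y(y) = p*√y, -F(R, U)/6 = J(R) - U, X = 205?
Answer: -22848 - 437*√57 ≈ -26147.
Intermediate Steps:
J(j) = 5
p = -437
F(R, U) = -30 + 6*U (F(R, U) = -6*(5 - U) = -30 + 6*U)
u = -22848 (u = (-30 + 6*205) - 1*24048 = (-30 + 1230) - 24048 = 1200 - 24048 = -22848)
Y(y) = -437*√y
Y(57) + u = -437*√57 - 22848 = -22848 - 437*√57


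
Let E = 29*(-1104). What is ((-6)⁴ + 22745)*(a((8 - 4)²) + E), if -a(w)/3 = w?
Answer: -770850624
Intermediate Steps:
E = -32016
a(w) = -3*w
((-6)⁴ + 22745)*(a((8 - 4)²) + E) = ((-6)⁴ + 22745)*(-3*(8 - 4)² - 32016) = (1296 + 22745)*(-3*4² - 32016) = 24041*(-3*16 - 32016) = 24041*(-48 - 32016) = 24041*(-32064) = -770850624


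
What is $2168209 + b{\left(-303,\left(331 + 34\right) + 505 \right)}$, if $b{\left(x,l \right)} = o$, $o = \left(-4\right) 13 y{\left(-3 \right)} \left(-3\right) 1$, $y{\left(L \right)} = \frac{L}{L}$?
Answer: $2168365$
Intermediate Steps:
$y{\left(L \right)} = 1$
$o = 156$ ($o = \left(-4\right) 13 \cdot 1 \left(-3\right) 1 = - 52 \left(\left(-3\right) 1\right) = \left(-52\right) \left(-3\right) = 156$)
$b{\left(x,l \right)} = 156$
$2168209 + b{\left(-303,\left(331 + 34\right) + 505 \right)} = 2168209 + 156 = 2168365$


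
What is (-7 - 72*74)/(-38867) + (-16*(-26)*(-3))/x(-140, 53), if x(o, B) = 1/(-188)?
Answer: 9119136343/38867 ≈ 2.3462e+5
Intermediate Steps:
x(o, B) = -1/188
(-7 - 72*74)/(-38867) + (-16*(-26)*(-3))/x(-140, 53) = (-7 - 72*74)/(-38867) + (-16*(-26)*(-3))/(-1/188) = (-7 - 5328)*(-1/38867) + (416*(-3))*(-188) = -5335*(-1/38867) - 1248*(-188) = 5335/38867 + 234624 = 9119136343/38867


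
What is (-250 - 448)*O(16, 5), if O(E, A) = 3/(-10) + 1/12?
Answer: 4537/30 ≈ 151.23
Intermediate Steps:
O(E, A) = -13/60 (O(E, A) = 3*(-⅒) + 1*(1/12) = -3/10 + 1/12 = -13/60)
(-250 - 448)*O(16, 5) = (-250 - 448)*(-13/60) = -698*(-13/60) = 4537/30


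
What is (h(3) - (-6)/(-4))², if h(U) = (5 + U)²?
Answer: 15625/4 ≈ 3906.3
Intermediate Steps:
(h(3) - (-6)/(-4))² = ((5 + 3)² - (-6)/(-4))² = (8² - (-6)*(-1)/4)² = (64 - 3*½)² = (64 - 3/2)² = (125/2)² = 15625/4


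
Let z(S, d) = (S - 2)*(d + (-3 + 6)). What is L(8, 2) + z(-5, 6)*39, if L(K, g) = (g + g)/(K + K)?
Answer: -9827/4 ≈ -2456.8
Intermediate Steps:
L(K, g) = g/K (L(K, g) = (2*g)/((2*K)) = (2*g)*(1/(2*K)) = g/K)
z(S, d) = (-2 + S)*(3 + d) (z(S, d) = (-2 + S)*(d + 3) = (-2 + S)*(3 + d))
L(8, 2) + z(-5, 6)*39 = 2/8 + (-6 - 2*6 + 3*(-5) - 5*6)*39 = 2*(⅛) + (-6 - 12 - 15 - 30)*39 = ¼ - 63*39 = ¼ - 2457 = -9827/4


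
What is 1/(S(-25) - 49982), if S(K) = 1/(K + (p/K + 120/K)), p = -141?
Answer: -604/30189153 ≈ -2.0007e-5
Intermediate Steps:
S(K) = 1/(K - 21/K) (S(K) = 1/(K + (-141/K + 120/K)) = 1/(K - 21/K))
1/(S(-25) - 49982) = 1/(-25/(-21 + (-25)²) - 49982) = 1/(-25/(-21 + 625) - 49982) = 1/(-25/604 - 49982) = 1/(-30189153/604) = -604/30189153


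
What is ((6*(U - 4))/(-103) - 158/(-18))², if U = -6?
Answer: 75290329/859329 ≈ 87.615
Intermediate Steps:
((6*(U - 4))/(-103) - 158/(-18))² = ((6*(-6 - 4))/(-103) - 158/(-18))² = ((6*(-10))*(-1/103) - 158*(-1/18))² = (-60*(-1/103) + 79/9)² = (60/103 + 79/9)² = (8677/927)² = 75290329/859329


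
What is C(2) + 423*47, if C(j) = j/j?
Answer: 19882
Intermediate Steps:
C(j) = 1
C(2) + 423*47 = 1 + 423*47 = 1 + 19881 = 19882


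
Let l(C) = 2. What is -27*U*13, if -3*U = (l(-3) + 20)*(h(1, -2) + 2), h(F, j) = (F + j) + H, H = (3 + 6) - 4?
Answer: 15444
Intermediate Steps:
H = 5 (H = 9 - 4 = 5)
h(F, j) = 5 + F + j (h(F, j) = (F + j) + 5 = 5 + F + j)
U = -44 (U = -(2 + 20)*((5 + 1 - 2) + 2)/3 = -22*(4 + 2)/3 = -22*6/3 = -⅓*132 = -44)
-27*U*13 = -27*(-44)*13 = 1188*13 = 15444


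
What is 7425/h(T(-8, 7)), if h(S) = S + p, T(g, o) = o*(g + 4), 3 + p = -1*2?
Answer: -225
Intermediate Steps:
p = -5 (p = -3 - 1*2 = -3 - 2 = -5)
T(g, o) = o*(4 + g)
h(S) = -5 + S (h(S) = S - 5 = -5 + S)
7425/h(T(-8, 7)) = 7425/(-5 + 7*(4 - 8)) = 7425/(-5 + 7*(-4)) = 7425/(-5 - 28) = 7425/(-33) = 7425*(-1/33) = -225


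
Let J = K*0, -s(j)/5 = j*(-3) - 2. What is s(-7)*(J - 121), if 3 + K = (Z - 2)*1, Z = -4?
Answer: 11495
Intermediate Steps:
K = -9 (K = -3 + (-4 - 2)*1 = -3 - 6*1 = -3 - 6 = -9)
s(j) = 10 + 15*j (s(j) = -5*(j*(-3) - 2) = -5*(-3*j - 2) = -5*(-2 - 3*j) = 10 + 15*j)
J = 0 (J = -9*0 = 0)
s(-7)*(J - 121) = (10 + 15*(-7))*(0 - 121) = (10 - 105)*(-121) = -95*(-121) = 11495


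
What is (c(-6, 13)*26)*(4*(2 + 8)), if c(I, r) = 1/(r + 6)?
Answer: 1040/19 ≈ 54.737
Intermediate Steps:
c(I, r) = 1/(6 + r)
(c(-6, 13)*26)*(4*(2 + 8)) = (26/(6 + 13))*(4*(2 + 8)) = (26/19)*(4*10) = ((1/19)*26)*40 = (26/19)*40 = 1040/19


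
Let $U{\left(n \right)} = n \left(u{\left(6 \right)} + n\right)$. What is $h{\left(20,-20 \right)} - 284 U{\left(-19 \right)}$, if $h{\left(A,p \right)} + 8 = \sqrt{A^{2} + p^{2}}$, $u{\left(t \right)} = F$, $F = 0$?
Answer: $-102532 + 20 \sqrt{2} \approx -1.025 \cdot 10^{5}$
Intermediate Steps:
$u{\left(t \right)} = 0$
$U{\left(n \right)} = n^{2}$ ($U{\left(n \right)} = n \left(0 + n\right) = n n = n^{2}$)
$h{\left(A,p \right)} = -8 + \sqrt{A^{2} + p^{2}}$
$h{\left(20,-20 \right)} - 284 U{\left(-19 \right)} = \left(-8 + \sqrt{20^{2} + \left(-20\right)^{2}}\right) - 284 \left(-19\right)^{2} = \left(-8 + \sqrt{400 + 400}\right) - 102524 = \left(-8 + \sqrt{800}\right) - 102524 = \left(-8 + 20 \sqrt{2}\right) - 102524 = -102532 + 20 \sqrt{2}$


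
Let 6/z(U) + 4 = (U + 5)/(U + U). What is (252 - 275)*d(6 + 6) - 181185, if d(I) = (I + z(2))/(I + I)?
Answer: -3261491/18 ≈ -1.8119e+5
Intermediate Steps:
z(U) = 6/(-4 + (5 + U)/(2*U)) (z(U) = 6/(-4 + (U + 5)/(U + U)) = 6/(-4 + (5 + U)/((2*U))) = 6/(-4 + (5 + U)*(1/(2*U))) = 6/(-4 + (5 + U)/(2*U)))
d(I) = (-8/3 + I)/(2*I) (d(I) = (I - 12*2/(-5 + 7*2))/(I + I) = (I - 12*2/(-5 + 14))/((2*I)) = (I - 12*2/9)*(1/(2*I)) = (I - 12*2*⅑)*(1/(2*I)) = (I - 8/3)*(1/(2*I)) = (-8/3 + I)*(1/(2*I)) = (-8/3 + I)/(2*I))
(252 - 275)*d(6 + 6) - 181185 = (252 - 275)*((-8 + 3*(6 + 6))/(6*(6 + 6))) - 181185 = -23*(-8 + 3*12)/(6*12) - 181185 = -23*(-8 + 36)/(6*12) - 181185 = -23*28/(6*12) - 181185 = -23*7/18 - 181185 = -161/18 - 181185 = -3261491/18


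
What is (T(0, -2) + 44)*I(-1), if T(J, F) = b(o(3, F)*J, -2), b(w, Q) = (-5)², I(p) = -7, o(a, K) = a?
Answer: -483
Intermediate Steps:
b(w, Q) = 25
T(J, F) = 25
(T(0, -2) + 44)*I(-1) = (25 + 44)*(-7) = 69*(-7) = -483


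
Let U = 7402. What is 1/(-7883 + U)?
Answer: -1/481 ≈ -0.0020790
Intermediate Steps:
1/(-7883 + U) = 1/(-7883 + 7402) = 1/(-481) = -1/481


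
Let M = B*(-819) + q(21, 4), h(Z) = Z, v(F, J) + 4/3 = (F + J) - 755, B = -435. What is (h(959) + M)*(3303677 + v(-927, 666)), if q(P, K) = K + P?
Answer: 1179871863257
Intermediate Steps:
v(F, J) = -2269/3 + F + J (v(F, J) = -4/3 + ((F + J) - 755) = -4/3 + (-755 + F + J) = -2269/3 + F + J)
M = 356290 (M = -435*(-819) + (4 + 21) = 356265 + 25 = 356290)
(h(959) + M)*(3303677 + v(-927, 666)) = (959 + 356290)*(3303677 + (-2269/3 - 927 + 666)) = 357249*(3303677 - 3052/3) = 357249*(9907979/3) = 1179871863257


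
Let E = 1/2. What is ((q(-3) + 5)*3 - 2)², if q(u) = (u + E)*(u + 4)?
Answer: 121/4 ≈ 30.250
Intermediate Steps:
E = ½ ≈ 0.50000
q(u) = (½ + u)*(4 + u) (q(u) = (u + ½)*(u + 4) = (½ + u)*(4 + u))
((q(-3) + 5)*3 - 2)² = (((2 + (-3)² + (9/2)*(-3)) + 5)*3 - 2)² = (((2 + 9 - 27/2) + 5)*3 - 2)² = ((-5/2 + 5)*3 - 2)² = ((5/2)*3 - 2)² = (15/2 - 2)² = (11/2)² = 121/4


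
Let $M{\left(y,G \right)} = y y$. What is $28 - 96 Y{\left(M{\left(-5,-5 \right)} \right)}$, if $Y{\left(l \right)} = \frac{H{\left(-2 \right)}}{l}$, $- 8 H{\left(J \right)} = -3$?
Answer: $\frac{664}{25} \approx 26.56$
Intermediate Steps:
$M{\left(y,G \right)} = y^{2}$
$H{\left(J \right)} = \frac{3}{8}$ ($H{\left(J \right)} = \left(- \frac{1}{8}\right) \left(-3\right) = \frac{3}{8}$)
$Y{\left(l \right)} = \frac{3}{8 l}$
$28 - 96 Y{\left(M{\left(-5,-5 \right)} \right)} = 28 - 96 \frac{3}{8 \left(-5\right)^{2}} = 28 - 96 \frac{3}{8 \cdot 25} = 28 - 96 \cdot \frac{3}{8} \cdot \frac{1}{25} = 28 - \frac{36}{25} = \frac{664}{25}$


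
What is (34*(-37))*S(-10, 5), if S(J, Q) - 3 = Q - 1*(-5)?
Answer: -16354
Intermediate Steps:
S(J, Q) = 8 + Q (S(J, Q) = 3 + (Q - 1*(-5)) = 3 + (Q + 5) = 3 + (5 + Q) = 8 + Q)
(34*(-37))*S(-10, 5) = (34*(-37))*(8 + 5) = -1258*13 = -16354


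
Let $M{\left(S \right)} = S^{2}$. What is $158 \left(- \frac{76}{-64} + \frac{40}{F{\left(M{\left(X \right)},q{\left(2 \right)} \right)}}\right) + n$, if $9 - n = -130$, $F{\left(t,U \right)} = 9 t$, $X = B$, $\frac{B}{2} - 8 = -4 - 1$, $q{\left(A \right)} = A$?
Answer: $\frac{224293}{648} \approx 346.13$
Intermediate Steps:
$B = 6$ ($B = 16 + 2 \left(-4 - 1\right) = 16 + 2 \left(-5\right) = 16 - 10 = 6$)
$X = 6$
$n = 139$ ($n = 9 - -130 = 9 + 130 = 139$)
$158 \left(- \frac{76}{-64} + \frac{40}{F{\left(M{\left(X \right)},q{\left(2 \right)} \right)}}\right) + n = 158 \left(- \frac{76}{-64} + \frac{40}{9 \cdot 6^{2}}\right) + 139 = 158 \left(\left(-76\right) \left(- \frac{1}{64}\right) + \frac{40}{9 \cdot 36}\right) + 139 = 158 \left(\frac{19}{16} + \frac{40}{324}\right) + 139 = 158 \left(\frac{19}{16} + 40 \cdot \frac{1}{324}\right) + 139 = 158 \left(\frac{19}{16} + \frac{10}{81}\right) + 139 = 158 \cdot \frac{1699}{1296} + 139 = \frac{134221}{648} + 139 = \frac{224293}{648}$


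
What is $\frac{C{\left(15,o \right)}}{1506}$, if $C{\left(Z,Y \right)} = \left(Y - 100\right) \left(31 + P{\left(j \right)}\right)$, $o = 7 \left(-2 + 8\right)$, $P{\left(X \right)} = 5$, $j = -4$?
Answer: $- \frac{348}{251} \approx -1.3865$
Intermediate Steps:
$o = 42$ ($o = 7 \cdot 6 = 42$)
$C{\left(Z,Y \right)} = -3600 + 36 Y$ ($C{\left(Z,Y \right)} = \left(Y - 100\right) \left(31 + 5\right) = \left(-100 + Y\right) 36 = -3600 + 36 Y$)
$\frac{C{\left(15,o \right)}}{1506} = \frac{-3600 + 36 \cdot 42}{1506} = \left(-3600 + 1512\right) \frac{1}{1506} = \left(-2088\right) \frac{1}{1506} = - \frac{348}{251}$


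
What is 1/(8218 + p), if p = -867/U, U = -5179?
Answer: 5179/42561889 ≈ 0.00012168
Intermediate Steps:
p = 867/5179 (p = -867/(-5179) = -867*(-1/5179) = 867/5179 ≈ 0.16741)
1/(8218 + p) = 1/(8218 + 867/5179) = 1/(42561889/5179) = 5179/42561889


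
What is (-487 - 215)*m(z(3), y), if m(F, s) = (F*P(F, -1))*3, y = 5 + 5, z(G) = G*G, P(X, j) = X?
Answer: -170586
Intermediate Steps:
z(G) = G²
y = 10
m(F, s) = 3*F² (m(F, s) = (F*F)*3 = F²*3 = 3*F²)
(-487 - 215)*m(z(3), y) = (-487 - 215)*(3*(3²)²) = -2106*9² = -2106*81 = -702*243 = -170586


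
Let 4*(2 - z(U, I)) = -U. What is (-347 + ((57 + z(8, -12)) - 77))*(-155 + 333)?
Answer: -64614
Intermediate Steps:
z(U, I) = 2 + U/4 (z(U, I) = 2 - (-1)*U/4 = 2 + U/4)
(-347 + ((57 + z(8, -12)) - 77))*(-155 + 333) = (-347 + ((57 + (2 + (¼)*8)) - 77))*(-155 + 333) = (-347 + ((57 + (2 + 2)) - 77))*178 = (-347 + ((57 + 4) - 77))*178 = (-347 + (61 - 77))*178 = (-347 - 16)*178 = -363*178 = -64614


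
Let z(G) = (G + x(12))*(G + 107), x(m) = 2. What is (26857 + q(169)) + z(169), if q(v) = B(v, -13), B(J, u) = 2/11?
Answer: 814585/11 ≈ 74053.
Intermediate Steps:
B(J, u) = 2/11 (B(J, u) = 2*(1/11) = 2/11)
z(G) = (2 + G)*(107 + G) (z(G) = (G + 2)*(G + 107) = (2 + G)*(107 + G))
q(v) = 2/11
(26857 + q(169)) + z(169) = (26857 + 2/11) + (214 + 169² + 109*169) = 295429/11 + (214 + 28561 + 18421) = 295429/11 + 47196 = 814585/11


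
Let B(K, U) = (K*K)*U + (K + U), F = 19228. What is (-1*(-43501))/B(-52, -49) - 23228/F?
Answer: -979100086/637393779 ≈ -1.5361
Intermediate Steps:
B(K, U) = K + U + U*K**2 (B(K, U) = K**2*U + (K + U) = U*K**2 + (K + U) = K + U + U*K**2)
(-1*(-43501))/B(-52, -49) - 23228/F = (-1*(-43501))/(-52 - 49 - 49*(-52)**2) - 23228/19228 = 43501/(-52 - 49 - 49*2704) - 23228*1/19228 = 43501/(-52 - 49 - 132496) - 5807/4807 = 43501/(-132597) - 5807/4807 = 43501*(-1/132597) - 5807/4807 = -43501/132597 - 5807/4807 = -979100086/637393779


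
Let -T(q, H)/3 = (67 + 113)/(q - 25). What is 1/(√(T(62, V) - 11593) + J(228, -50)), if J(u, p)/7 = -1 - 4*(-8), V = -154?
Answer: 8029/2171774 - I*√15890797/2171774 ≈ 0.003697 - 0.0018355*I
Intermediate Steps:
T(q, H) = -540/(-25 + q) (T(q, H) = -3*(67 + 113)/(q - 25) = -540/(-25 + q))
J(u, p) = 217 (J(u, p) = 7*(-1 - 4*(-8)) = 7*(-1 + 32) = 7*31 = 217)
1/(√(T(62, V) - 11593) + J(228, -50)) = 1/(√(-540/(-25 + 62) - 11593) + 217) = 1/(√(-540/37 - 11593) + 217) = 1/(√(-429481/37) + 217) = 1/(I*√15890797/37 + 217) = 1/(217 + I*√15890797/37)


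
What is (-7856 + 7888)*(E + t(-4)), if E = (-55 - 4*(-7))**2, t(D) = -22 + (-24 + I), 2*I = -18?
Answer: 21568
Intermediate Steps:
I = -9 (I = (1/2)*(-18) = -9)
t(D) = -55 (t(D) = -22 + (-24 - 9) = -22 - 33 = -55)
E = 729 (E = (-55 + 28)**2 = (-27)**2 = 729)
(-7856 + 7888)*(E + t(-4)) = (-7856 + 7888)*(729 - 55) = 32*674 = 21568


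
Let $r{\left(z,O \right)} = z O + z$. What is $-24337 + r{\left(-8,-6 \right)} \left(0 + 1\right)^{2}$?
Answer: $-24297$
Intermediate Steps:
$r{\left(z,O \right)} = z + O z$ ($r{\left(z,O \right)} = O z + z = z + O z$)
$-24337 + r{\left(-8,-6 \right)} \left(0 + 1\right)^{2} = -24337 + - 8 \left(1 - 6\right) \left(0 + 1\right)^{2} = -24337 + \left(-8\right) \left(-5\right) 1^{2} = -24337 + 40 \cdot 1 = -24337 + 40 = -24297$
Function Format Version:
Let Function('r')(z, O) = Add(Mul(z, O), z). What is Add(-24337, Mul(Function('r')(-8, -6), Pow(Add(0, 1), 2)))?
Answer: -24297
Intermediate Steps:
Function('r')(z, O) = Add(z, Mul(O, z)) (Function('r')(z, O) = Add(Mul(O, z), z) = Add(z, Mul(O, z)))
Add(-24337, Mul(Function('r')(-8, -6), Pow(Add(0, 1), 2))) = Add(-24337, Mul(Mul(-8, Add(1, -6)), Pow(Add(0, 1), 2))) = Add(-24337, Mul(Mul(-8, -5), Pow(1, 2))) = Add(-24337, Mul(40, 1)) = Add(-24337, 40) = -24297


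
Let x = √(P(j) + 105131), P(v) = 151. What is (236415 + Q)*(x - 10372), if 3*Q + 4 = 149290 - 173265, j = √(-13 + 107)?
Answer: -2369192984 + 685266*√11698 ≈ -2.2951e+9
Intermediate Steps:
j = √94 ≈ 9.6954
Q = -7993 (Q = -4/3 + (149290 - 173265)/3 = -4/3 + (⅓)*(-23975) = -4/3 - 23975/3 = -7993)
x = 3*√11698 (x = √(151 + 105131) = √105282 = 3*√11698 ≈ 324.47)
(236415 + Q)*(x - 10372) = (236415 - 7993)*(3*√11698 - 10372) = 228422*(-10372 + 3*√11698) = -2369192984 + 685266*√11698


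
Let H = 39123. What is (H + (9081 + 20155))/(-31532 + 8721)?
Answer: -68359/22811 ≈ -2.9968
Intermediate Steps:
(H + (9081 + 20155))/(-31532 + 8721) = (39123 + (9081 + 20155))/(-31532 + 8721) = (39123 + 29236)/(-22811) = 68359*(-1/22811) = -68359/22811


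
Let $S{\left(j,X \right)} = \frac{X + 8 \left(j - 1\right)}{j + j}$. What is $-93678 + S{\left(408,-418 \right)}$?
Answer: $- \frac{12739735}{136} \approx -93675.0$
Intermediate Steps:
$S{\left(j,X \right)} = \frac{-8 + X + 8 j}{2 j}$ ($S{\left(j,X \right)} = \frac{X + 8 \left(-1 + j\right)}{2 j} = \left(X + \left(-8 + 8 j\right)\right) \frac{1}{2 j} = \left(-8 + X + 8 j\right) \frac{1}{2 j} = \frac{-8 + X + 8 j}{2 j}$)
$-93678 + S{\left(408,-418 \right)} = -93678 + \frac{-8 - 418 + 8 \cdot 408}{2 \cdot 408} = -93678 + \frac{1}{2} \cdot \frac{1}{408} \left(-8 - 418 + 3264\right) = -93678 + \frac{1}{2} \cdot \frac{1}{408} \cdot 2838 = -93678 + \frac{473}{136} = - \frac{12739735}{136}$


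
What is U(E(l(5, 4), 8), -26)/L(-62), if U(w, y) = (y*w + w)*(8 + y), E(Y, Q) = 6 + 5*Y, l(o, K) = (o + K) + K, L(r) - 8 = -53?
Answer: -710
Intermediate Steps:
L(r) = -45 (L(r) = 8 - 53 = -45)
l(o, K) = o + 2*K (l(o, K) = (K + o) + K = o + 2*K)
U(w, y) = (8 + y)*(w + w*y) (U(w, y) = (w*y + w)*(8 + y) = (w + w*y)*(8 + y) = (8 + y)*(w + w*y))
U(E(l(5, 4), 8), -26)/L(-62) = ((6 + 5*(5 + 2*4))*(8 + (-26)² + 9*(-26)))/(-45) = ((6 + 5*(5 + 8))*(8 + 676 - 234))*(-1/45) = ((6 + 5*13)*450)*(-1/45) = ((6 + 65)*450)*(-1/45) = (71*450)*(-1/45) = 31950*(-1/45) = -710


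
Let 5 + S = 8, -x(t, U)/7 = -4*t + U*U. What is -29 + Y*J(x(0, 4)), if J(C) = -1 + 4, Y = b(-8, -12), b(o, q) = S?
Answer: -20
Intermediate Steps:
x(t, U) = -7*U² + 28*t (x(t, U) = -7*(-4*t + U*U) = -7*(-4*t + U²) = -7*(U² - 4*t) = -7*U² + 28*t)
S = 3 (S = -5 + 8 = 3)
b(o, q) = 3
Y = 3
J(C) = 3
-29 + Y*J(x(0, 4)) = -29 + 3*3 = -29 + 9 = -20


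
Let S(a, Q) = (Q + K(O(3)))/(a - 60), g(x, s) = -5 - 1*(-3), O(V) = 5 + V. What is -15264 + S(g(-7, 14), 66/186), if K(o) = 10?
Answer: -29337729/1922 ≈ -15264.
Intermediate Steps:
g(x, s) = -2 (g(x, s) = -5 + 3 = -2)
S(a, Q) = (10 + Q)/(-60 + a) (S(a, Q) = (Q + 10)/(a - 60) = (10 + Q)/(-60 + a))
-15264 + S(g(-7, 14), 66/186) = -15264 + (10 + 66/186)/(-60 - 2) = -15264 + (10 + 66*(1/186))/(-62) = -15264 - (10 + 11/31)/62 = -15264 - 1/62*321/31 = -15264 - 321/1922 = -29337729/1922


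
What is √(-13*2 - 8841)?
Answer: I*√8867 ≈ 94.165*I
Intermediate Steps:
√(-13*2 - 8841) = √(-26 - 8841) = √(-8867) = I*√8867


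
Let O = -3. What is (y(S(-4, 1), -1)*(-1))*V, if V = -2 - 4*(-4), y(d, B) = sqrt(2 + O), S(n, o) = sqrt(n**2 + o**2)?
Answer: -14*I ≈ -14.0*I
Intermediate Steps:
y(d, B) = I (y(d, B) = sqrt(2 - 3) = sqrt(-1) = I)
V = 14 (V = -2 + 16 = 14)
(y(S(-4, 1), -1)*(-1))*V = (I*(-1))*14 = -I*14 = -14*I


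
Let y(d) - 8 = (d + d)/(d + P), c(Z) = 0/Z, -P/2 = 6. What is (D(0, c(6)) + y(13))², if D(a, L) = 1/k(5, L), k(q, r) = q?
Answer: 29241/25 ≈ 1169.6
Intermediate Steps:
P = -12 (P = -2*6 = -12)
c(Z) = 0
y(d) = 8 + 2*d/(-12 + d) (y(d) = 8 + (d + d)/(d - 12) = 8 + (2*d)/(-12 + d) = 8 + 2*d/(-12 + d))
D(a, L) = ⅕ (D(a, L) = 1/5 = ⅕)
(D(0, c(6)) + y(13))² = (⅕ + 2*(-48 + 5*13)/(-12 + 13))² = (⅕ + 2*(-48 + 65)/1)² = (⅕ + 2*1*17)² = (⅕ + 34)² = (171/5)² = 29241/25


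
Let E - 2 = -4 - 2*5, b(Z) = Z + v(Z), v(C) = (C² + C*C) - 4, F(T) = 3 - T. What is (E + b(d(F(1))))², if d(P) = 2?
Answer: 36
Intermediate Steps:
v(C) = -4 + 2*C² (v(C) = (C² + C²) - 4 = 2*C² - 4 = -4 + 2*C²)
b(Z) = -4 + Z + 2*Z² (b(Z) = Z + (-4 + 2*Z²) = -4 + Z + 2*Z²)
E = -12 (E = 2 + (-4 - 2*5) = 2 + (-4 - 10) = 2 - 14 = -12)
(E + b(d(F(1))))² = (-12 + (-4 + 2 + 2*2²))² = (-12 + (-4 + 2 + 2*4))² = (-12 + (-4 + 2 + 8))² = (-12 + 6)² = (-6)² = 36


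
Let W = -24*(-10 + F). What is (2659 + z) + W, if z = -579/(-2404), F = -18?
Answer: 8008303/2404 ≈ 3331.2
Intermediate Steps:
z = 579/2404 (z = -579*(-1/2404) = 579/2404 ≈ 0.24085)
W = 672 (W = -24*(-10 - 18) = -24*(-28) = 672)
(2659 + z) + W = (2659 + 579/2404) + 672 = 6392815/2404 + 672 = 8008303/2404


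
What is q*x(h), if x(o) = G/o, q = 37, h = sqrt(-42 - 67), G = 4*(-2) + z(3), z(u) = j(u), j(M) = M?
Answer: 185*I*sqrt(109)/109 ≈ 17.72*I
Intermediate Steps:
z(u) = u
G = -5 (G = 4*(-2) + 3 = -8 + 3 = -5)
h = I*sqrt(109) (h = sqrt(-109) = I*sqrt(109) ≈ 10.44*I)
x(o) = -5/o
q*x(h) = 37*(-5*(-I*sqrt(109)/109)) = 37*(-(-5)*I*sqrt(109)/109) = 37*(5*I*sqrt(109)/109) = 185*I*sqrt(109)/109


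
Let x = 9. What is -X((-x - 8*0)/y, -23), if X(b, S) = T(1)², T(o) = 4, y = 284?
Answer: -16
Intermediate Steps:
X(b, S) = 16 (X(b, S) = 4² = 16)
-X((-x - 8*0)/y, -23) = -1*16 = -16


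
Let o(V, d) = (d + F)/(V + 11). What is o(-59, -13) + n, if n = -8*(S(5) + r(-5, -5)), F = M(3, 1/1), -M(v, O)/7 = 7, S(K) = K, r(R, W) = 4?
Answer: -1697/24 ≈ -70.708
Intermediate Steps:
M(v, O) = -49 (M(v, O) = -7*7 = -49)
F = -49
o(V, d) = (-49 + d)/(11 + V) (o(V, d) = (d - 49)/(V + 11) = (-49 + d)/(11 + V))
n = -72 (n = -8*(5 + 4) = -8*9 = -72)
o(-59, -13) + n = (-49 - 13)/(11 - 59) - 72 = -62/(-48) - 72 = -1/48*(-62) - 72 = 31/24 - 72 = -1697/24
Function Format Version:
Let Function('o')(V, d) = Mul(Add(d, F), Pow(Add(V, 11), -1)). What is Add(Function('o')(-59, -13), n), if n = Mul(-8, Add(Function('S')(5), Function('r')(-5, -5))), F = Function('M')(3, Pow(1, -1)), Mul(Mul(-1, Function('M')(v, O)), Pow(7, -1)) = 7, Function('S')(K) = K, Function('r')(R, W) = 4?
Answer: Rational(-1697, 24) ≈ -70.708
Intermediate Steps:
Function('M')(v, O) = -49 (Function('M')(v, O) = Mul(-7, 7) = -49)
F = -49
Function('o')(V, d) = Mul(Pow(Add(11, V), -1), Add(-49, d)) (Function('o')(V, d) = Mul(Add(d, -49), Pow(Add(V, 11), -1)) = Mul(Add(-49, d), Pow(Add(11, V), -1)) = Mul(Pow(Add(11, V), -1), Add(-49, d)))
n = -72 (n = Mul(-8, Add(5, 4)) = Mul(-8, 9) = -72)
Add(Function('o')(-59, -13), n) = Add(Mul(Pow(Add(11, -59), -1), Add(-49, -13)), -72) = Add(Mul(Pow(-48, -1), -62), -72) = Add(Mul(Rational(-1, 48), -62), -72) = Add(Rational(31, 24), -72) = Rational(-1697, 24)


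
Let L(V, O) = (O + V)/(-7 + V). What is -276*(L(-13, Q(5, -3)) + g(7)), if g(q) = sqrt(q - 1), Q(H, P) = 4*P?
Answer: -345 - 276*sqrt(6) ≈ -1021.1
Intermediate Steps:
L(V, O) = (O + V)/(-7 + V)
g(q) = sqrt(-1 + q)
-276*(L(-13, Q(5, -3)) + g(7)) = -276*((4*(-3) - 13)/(-7 - 13) + sqrt(-1 + 7)) = -276*((-12 - 13)/(-20) + sqrt(6)) = -276*(-1/20*(-25) + sqrt(6)) = -276*(5/4 + sqrt(6)) = -345 - 276*sqrt(6)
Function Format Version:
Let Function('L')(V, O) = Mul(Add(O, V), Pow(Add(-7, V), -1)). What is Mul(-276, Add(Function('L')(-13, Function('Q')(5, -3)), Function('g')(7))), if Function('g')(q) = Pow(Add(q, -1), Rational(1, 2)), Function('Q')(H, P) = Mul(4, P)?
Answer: Add(-345, Mul(-276, Pow(6, Rational(1, 2)))) ≈ -1021.1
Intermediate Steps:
Function('L')(V, O) = Mul(Pow(Add(-7, V), -1), Add(O, V))
Function('g')(q) = Pow(Add(-1, q), Rational(1, 2))
Mul(-276, Add(Function('L')(-13, Function('Q')(5, -3)), Function('g')(7))) = Mul(-276, Add(Mul(Pow(Add(-7, -13), -1), Add(Mul(4, -3), -13)), Pow(Add(-1, 7), Rational(1, 2)))) = Mul(-276, Add(Mul(Pow(-20, -1), Add(-12, -13)), Pow(6, Rational(1, 2)))) = Mul(-276, Add(Mul(Rational(-1, 20), -25), Pow(6, Rational(1, 2)))) = Mul(-276, Add(Rational(5, 4), Pow(6, Rational(1, 2)))) = Add(-345, Mul(-276, Pow(6, Rational(1, 2))))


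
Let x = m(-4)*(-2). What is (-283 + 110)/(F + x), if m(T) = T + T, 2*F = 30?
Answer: -173/31 ≈ -5.5806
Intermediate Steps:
F = 15 (F = (1/2)*30 = 15)
m(T) = 2*T
x = 16 (x = (2*(-4))*(-2) = -8*(-2) = 16)
(-283 + 110)/(F + x) = (-283 + 110)/(15 + 16) = -173/31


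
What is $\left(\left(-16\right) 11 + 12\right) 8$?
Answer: $-1312$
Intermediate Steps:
$\left(\left(-16\right) 11 + 12\right) 8 = \left(-176 + 12\right) 8 = \left(-164\right) 8 = -1312$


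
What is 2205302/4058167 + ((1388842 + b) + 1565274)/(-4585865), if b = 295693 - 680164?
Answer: -62966256897/3722041201891 ≈ -0.016917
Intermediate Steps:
b = -384471
2205302/4058167 + ((1388842 + b) + 1565274)/(-4585865) = 2205302/4058167 + ((1388842 - 384471) + 1565274)/(-4585865) = 2205302*(1/4058167) + (1004371 + 1565274)*(-1/4585865) = 2205302/4058167 + 2569645*(-1/4585865) = 2205302/4058167 - 513929/917173 = -62966256897/3722041201891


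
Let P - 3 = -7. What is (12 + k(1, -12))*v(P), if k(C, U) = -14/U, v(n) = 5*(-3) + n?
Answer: -1501/6 ≈ -250.17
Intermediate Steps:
P = -4 (P = 3 - 7 = -4)
v(n) = -15 + n
(12 + k(1, -12))*v(P) = (12 - 14/(-12))*(-15 - 4) = (12 - 14*(-1/12))*(-19) = (12 + 7/6)*(-19) = (79/6)*(-19) = -1501/6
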